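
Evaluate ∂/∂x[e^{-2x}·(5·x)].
5 \left(1 - 2 x\right) e^{- 2 x}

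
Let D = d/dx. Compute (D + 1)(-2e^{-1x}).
0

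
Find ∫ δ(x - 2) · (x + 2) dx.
4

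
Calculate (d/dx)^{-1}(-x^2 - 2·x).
- \frac{x^{3}}{3} - x^{2}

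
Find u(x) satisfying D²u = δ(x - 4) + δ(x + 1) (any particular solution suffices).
\frac{|x - 4|}{2} + \frac{|x + 1|}{2}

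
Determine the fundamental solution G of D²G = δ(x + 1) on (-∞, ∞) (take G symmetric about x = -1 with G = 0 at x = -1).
\frac{|x + 1|}{2}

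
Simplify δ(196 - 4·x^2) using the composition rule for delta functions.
\frac{\delta(x - 7) + \delta(x + 7)}{56}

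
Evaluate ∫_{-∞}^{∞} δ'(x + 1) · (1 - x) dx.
1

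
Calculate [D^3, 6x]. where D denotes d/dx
18D^{2}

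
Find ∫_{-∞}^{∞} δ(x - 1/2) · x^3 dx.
\frac{1}{8}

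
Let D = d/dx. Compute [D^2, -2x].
-4D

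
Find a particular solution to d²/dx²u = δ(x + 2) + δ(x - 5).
\frac{|x + 2|}{2} + \frac{|x - 5|}{2}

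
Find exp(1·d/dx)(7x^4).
7 x^{4} + 28 x^{3} + 42 x^{2} + 28 x + 7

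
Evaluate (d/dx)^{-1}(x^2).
\frac{x^{3}}{3}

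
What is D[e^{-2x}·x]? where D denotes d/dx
\left(1 - 2 x\right) e^{- 2 x}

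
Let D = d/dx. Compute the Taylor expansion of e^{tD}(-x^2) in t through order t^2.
- t^{2} - 2 t x - x^{2}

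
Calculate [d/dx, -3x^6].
- 18 x^{5}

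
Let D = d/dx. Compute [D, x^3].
3 x^{2}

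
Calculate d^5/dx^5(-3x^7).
- 7560 x^{2}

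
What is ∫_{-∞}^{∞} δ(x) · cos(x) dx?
1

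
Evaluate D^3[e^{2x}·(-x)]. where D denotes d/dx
\left(- 8 x - 12\right) e^{2 x}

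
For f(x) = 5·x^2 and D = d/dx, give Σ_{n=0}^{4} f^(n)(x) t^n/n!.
5 t^{2} + 10 t x + 5 x^{2}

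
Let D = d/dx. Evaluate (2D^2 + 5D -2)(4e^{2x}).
64 e^{2 x}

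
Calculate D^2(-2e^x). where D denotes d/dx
- 2 e^{x}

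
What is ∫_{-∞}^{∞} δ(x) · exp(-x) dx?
1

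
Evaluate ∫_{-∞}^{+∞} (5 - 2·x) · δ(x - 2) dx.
1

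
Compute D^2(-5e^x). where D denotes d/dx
- 5 e^{x}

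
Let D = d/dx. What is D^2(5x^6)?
150 x^{4}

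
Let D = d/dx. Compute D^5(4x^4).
0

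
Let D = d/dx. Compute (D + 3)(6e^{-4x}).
- 6 e^{- 4 x}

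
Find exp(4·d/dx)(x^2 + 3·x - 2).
x^{2} + 11 x + 26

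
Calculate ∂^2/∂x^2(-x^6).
- 30 x^{4}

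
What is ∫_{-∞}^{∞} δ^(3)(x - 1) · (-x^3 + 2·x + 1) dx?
6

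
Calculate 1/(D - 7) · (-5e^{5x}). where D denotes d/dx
\frac{5 e^{5 x}}{2}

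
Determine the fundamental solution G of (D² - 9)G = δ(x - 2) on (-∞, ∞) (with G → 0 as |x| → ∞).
-\frac{e^{-3|x - 2|}}{6}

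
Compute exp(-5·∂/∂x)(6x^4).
6 x^{4} - 120 x^{3} + 900 x^{2} - 3000 x + 3750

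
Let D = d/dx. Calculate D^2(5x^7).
210 x^{5}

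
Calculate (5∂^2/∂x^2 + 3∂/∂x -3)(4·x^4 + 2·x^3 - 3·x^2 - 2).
- 12 x^{4} + 42 x^{3} + 267 x^{2} + 42 x - 24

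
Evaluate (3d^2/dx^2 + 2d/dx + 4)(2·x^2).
8 x^{2} + 8 x + 12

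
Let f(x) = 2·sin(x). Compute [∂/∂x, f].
2 \cos{\left(x \right)}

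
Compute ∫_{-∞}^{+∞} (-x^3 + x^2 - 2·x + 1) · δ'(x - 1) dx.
3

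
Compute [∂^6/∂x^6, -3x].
-18\frac{d^{5}}{dx^{5}}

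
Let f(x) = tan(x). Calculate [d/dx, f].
\frac{1}{\cos^{2}{\left(x \right)}}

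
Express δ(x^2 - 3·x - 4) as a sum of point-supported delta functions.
\frac{\delta(x - 4) + \delta(x + 1)}{5}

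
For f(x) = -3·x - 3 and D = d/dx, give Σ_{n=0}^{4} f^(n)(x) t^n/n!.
- 3 t - 3 x - 3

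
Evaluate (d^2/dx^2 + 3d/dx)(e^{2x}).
10 e^{2 x}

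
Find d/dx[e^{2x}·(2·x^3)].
x^{2} \left(4 x + 6\right) e^{2 x}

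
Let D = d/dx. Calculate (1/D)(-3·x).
- \frac{3 x^{2}}{2}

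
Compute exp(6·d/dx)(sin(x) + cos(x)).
\sqrt{2} \sin{\left(x + \frac{\pi}{4} + 6 \right)}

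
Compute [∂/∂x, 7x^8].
56 x^{7}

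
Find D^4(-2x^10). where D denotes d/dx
- 10080 x^{6}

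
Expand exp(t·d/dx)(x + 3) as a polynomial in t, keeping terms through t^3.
t + x + 3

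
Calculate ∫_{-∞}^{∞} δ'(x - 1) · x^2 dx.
-2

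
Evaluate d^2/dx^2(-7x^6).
- 210 x^{4}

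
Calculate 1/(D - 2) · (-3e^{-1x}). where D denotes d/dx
e^{- x}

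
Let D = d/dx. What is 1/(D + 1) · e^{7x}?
\frac{e^{7 x}}{8}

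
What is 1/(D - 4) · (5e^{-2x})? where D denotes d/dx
- \frac{5 e^{- 2 x}}{6}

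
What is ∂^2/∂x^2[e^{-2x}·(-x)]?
4 \left(1 - x\right) e^{- 2 x}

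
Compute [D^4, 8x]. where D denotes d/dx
32D^{3}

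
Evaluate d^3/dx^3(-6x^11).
- 5940 x^{8}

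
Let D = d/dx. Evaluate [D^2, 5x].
10D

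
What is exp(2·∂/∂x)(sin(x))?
\sin{\left(x + 2 \right)}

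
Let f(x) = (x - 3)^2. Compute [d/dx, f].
2 x - 6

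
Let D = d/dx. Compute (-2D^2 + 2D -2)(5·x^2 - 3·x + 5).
- 10 x^{2} + 26 x - 36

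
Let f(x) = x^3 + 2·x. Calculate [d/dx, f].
3 x^{2} + 2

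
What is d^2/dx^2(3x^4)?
36 x^{2}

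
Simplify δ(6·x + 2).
\frac{\delta(x + 1/3)}{6}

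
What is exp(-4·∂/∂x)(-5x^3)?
- 5 x^{3} + 60 x^{2} - 240 x + 320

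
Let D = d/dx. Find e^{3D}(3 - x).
- x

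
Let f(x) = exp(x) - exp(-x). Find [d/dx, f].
2 \cosh{\left(x \right)}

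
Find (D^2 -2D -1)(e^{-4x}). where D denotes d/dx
23 e^{- 4 x}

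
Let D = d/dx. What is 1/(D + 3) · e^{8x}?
\frac{e^{8 x}}{11}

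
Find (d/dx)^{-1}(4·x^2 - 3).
\frac{4 x^{3}}{3} - 3 x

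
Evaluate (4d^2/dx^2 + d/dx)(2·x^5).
10 x^{3} \left(x + 16\right)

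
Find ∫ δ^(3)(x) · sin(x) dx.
1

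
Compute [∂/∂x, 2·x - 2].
2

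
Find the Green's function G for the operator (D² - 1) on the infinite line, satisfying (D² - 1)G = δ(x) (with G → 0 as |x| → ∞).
-\frac{e^{-|x|}}{2}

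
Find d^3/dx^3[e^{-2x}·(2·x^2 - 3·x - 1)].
4 \left(- 4 x^{2} + 18 x - 13\right) e^{- 2 x}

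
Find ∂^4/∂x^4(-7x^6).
- 2520 x^{2}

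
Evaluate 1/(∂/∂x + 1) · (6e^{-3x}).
- 3 e^{- 3 x}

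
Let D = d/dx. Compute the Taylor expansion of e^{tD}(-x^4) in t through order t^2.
x^{2} \left(- 6 t^{2} - 4 t x - x^{2}\right)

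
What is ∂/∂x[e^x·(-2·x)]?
2 \left(- x - 1\right) e^{x}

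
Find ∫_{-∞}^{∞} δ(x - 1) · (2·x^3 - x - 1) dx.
0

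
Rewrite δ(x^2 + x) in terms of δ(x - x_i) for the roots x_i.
\frac{\delta(x + 1) + \delta(x)}{1}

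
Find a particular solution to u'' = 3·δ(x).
\frac{3|x|}{2}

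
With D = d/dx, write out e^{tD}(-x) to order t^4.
- t - x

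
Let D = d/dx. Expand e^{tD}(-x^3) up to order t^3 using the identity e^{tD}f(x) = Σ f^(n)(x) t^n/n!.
- t^{3} - 3 t^{2} x - 3 t x^{2} - x^{3}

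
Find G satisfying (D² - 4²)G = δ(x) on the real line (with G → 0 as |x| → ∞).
-\frac{e^{-4|x|}}{8}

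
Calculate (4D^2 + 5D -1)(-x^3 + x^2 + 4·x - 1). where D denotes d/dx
x^{3} - 16 x^{2} - 18 x + 29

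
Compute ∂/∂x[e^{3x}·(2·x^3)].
6 x^{2} \left(x + 1\right) e^{3 x}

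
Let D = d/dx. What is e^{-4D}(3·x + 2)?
3 x - 10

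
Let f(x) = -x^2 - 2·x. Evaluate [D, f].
- 2 x - 2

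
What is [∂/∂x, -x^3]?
- 3 x^{2}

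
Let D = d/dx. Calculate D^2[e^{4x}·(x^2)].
\left(16 x^{2} + 16 x + 2\right) e^{4 x}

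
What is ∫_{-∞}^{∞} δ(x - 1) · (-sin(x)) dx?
- \sin{\left(1 \right)}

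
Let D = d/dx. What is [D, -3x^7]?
- 21 x^{6}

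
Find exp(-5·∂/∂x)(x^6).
x^{6} - 30 x^{5} + 375 x^{4} - 2500 x^{3} + 9375 x^{2} - 18750 x + 15625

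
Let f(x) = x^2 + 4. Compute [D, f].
2 x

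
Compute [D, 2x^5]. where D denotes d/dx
10 x^{4}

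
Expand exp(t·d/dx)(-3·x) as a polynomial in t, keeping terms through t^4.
- 3 t - 3 x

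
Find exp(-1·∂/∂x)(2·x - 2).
2 x - 4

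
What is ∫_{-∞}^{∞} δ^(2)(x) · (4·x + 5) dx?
0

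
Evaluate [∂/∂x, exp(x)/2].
\frac{e^{x}}{2}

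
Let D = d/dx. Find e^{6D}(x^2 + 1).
x^{2} + 12 x + 37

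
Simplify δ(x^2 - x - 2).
\frac{\delta(x + 1) + \delta(x - 2)}{3}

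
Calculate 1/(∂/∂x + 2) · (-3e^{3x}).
- \frac{3 e^{3 x}}{5}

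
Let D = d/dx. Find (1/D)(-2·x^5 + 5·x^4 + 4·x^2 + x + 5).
- \frac{x^{6}}{3} + x^{5} + \frac{4 x^{3}}{3} + \frac{x^{2}}{2} + 5 x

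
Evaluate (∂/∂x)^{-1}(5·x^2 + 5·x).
\frac{5 x^{3}}{3} + \frac{5 x^{2}}{2}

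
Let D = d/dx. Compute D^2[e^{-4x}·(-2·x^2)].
4 \left(- 8 x^{2} + 8 x - 1\right) e^{- 4 x}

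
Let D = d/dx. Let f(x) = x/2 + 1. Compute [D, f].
\frac{1}{2}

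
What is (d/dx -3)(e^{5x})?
2 e^{5 x}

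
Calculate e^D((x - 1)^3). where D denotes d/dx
x^{3}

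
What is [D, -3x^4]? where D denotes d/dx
- 12 x^{3}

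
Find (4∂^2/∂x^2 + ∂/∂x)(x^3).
3 x \left(x + 8\right)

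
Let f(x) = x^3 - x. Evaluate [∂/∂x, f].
3 x^{2} - 1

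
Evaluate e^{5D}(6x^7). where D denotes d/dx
6 x^{7} + 210 x^{6} + 3150 x^{5} + 26250 x^{4} + 131250 x^{3} + 393750 x^{2} + 656250 x + 468750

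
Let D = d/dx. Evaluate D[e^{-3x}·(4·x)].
4 \left(1 - 3 x\right) e^{- 3 x}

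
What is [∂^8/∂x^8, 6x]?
48\frac{d^{7}}{dx^{7}}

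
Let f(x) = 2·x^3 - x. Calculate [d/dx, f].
6 x^{2} - 1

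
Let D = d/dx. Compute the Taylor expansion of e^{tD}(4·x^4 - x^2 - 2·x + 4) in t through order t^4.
4 t^{4} + 16 t^{3} x + t^{2} \left(24 x^{2} - 1\right) - 2 t \left(- 8 x^{3} + x + 1\right) + 4 x^{4} - x^{2} - 2 x + 4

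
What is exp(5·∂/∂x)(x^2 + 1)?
x^{2} + 10 x + 26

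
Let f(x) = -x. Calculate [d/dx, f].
-1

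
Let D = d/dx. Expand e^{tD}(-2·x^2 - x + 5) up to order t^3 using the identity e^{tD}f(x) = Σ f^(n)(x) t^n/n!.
- 2 t^{2} - t \left(4 x + 1\right) - 2 x^{2} - x + 5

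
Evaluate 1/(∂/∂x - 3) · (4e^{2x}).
- 4 e^{2 x}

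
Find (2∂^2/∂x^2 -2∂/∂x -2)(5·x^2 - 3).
- 10 x^{2} - 20 x + 26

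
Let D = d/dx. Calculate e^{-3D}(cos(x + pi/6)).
\cos{\left(x - 3 + \frac{\pi}{6} \right)}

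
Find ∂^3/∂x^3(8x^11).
7920 x^{8}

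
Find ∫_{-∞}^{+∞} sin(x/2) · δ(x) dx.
0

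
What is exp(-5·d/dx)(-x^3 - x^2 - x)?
- x^{3} + 14 x^{2} - 66 x + 105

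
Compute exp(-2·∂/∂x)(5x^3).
5 x^{3} - 30 x^{2} + 60 x - 40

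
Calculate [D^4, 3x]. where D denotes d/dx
12D^{3}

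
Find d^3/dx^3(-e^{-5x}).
125 e^{- 5 x}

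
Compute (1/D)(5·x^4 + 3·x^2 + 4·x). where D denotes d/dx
x^{5} + x^{3} + 2 x^{2}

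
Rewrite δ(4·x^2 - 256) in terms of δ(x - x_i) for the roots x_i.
\frac{\delta(x - 8) + \delta(x + 8)}{64}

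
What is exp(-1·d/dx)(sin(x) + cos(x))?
\sqrt{2} \cos{\left(- x + \frac{\pi}{4} + 1 \right)}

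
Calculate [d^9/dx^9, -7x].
-63\frac{d^{8}}{dx^{8}}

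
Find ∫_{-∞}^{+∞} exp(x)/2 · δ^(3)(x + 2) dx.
- \frac{1}{2 e^{2}}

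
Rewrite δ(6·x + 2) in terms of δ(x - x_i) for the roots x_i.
\frac{\delta(x + 1/3)}{6}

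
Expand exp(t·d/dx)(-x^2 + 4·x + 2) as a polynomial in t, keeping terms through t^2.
- t^{2} - 2 t \left(x - 2\right) - x^{2} + 4 x + 2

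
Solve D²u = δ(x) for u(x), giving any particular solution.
\frac{|x|}{2}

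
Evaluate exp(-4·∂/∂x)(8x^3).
8 x^{3} - 96 x^{2} + 384 x - 512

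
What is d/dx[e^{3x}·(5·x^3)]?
15 x^{2} \left(x + 1\right) e^{3 x}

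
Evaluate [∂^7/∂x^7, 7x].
49\frac{d^{6}}{dx^{6}}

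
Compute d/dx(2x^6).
12 x^{5}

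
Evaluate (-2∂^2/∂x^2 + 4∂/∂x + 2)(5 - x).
6 - 2 x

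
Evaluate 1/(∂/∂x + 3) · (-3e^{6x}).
- \frac{e^{6 x}}{3}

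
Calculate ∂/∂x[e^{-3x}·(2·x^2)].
2 x \left(2 - 3 x\right) e^{- 3 x}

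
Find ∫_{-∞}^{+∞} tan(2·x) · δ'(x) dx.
-2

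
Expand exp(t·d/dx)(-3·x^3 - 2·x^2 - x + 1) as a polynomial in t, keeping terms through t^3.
- 3 t^{3} - t^{2} \left(9 x + 2\right) - t \left(9 x^{2} + 4 x + 1\right) - 3 x^{3} - 2 x^{2} - x + 1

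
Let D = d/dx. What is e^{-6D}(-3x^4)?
- 3 x^{4} + 72 x^{3} - 648 x^{2} + 2592 x - 3888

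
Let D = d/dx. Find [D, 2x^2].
4 x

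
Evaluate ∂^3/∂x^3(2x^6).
240 x^{3}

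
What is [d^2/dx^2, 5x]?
10\frac{d}{dx}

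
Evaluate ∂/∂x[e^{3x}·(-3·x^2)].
3 x \left(- 3 x - 2\right) e^{3 x}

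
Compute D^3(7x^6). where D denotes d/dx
840 x^{3}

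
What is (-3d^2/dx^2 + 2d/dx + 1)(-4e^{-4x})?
220 e^{- 4 x}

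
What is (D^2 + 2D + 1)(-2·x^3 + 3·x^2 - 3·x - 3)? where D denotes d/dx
- 2 x^{3} - 9 x^{2} - 3 x - 3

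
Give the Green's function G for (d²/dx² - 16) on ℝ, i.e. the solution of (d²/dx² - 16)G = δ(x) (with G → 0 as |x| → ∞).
-\frac{e^{-4|x|}}{8}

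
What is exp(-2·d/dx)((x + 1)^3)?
x^{3} - 3 x^{2} + 3 x - 1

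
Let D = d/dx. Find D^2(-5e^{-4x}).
- 80 e^{- 4 x}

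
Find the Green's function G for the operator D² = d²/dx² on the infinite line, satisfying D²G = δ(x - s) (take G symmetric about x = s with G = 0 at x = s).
\frac{|x - s|}{2}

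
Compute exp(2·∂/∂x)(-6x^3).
- 6 x^{3} - 36 x^{2} - 72 x - 48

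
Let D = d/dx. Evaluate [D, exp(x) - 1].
e^{x}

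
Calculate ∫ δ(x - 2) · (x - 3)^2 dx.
1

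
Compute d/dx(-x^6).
- 6 x^{5}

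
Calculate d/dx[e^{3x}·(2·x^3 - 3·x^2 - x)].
\left(6 x^{3} - 3 x^{2} - 9 x - 1\right) e^{3 x}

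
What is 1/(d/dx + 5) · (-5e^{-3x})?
- \frac{5 e^{- 3 x}}{2}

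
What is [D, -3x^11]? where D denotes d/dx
- 33 x^{10}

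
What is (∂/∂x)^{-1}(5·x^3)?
\frac{5 x^{4}}{4}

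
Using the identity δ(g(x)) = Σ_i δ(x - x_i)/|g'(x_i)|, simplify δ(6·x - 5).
\frac{\delta(x - 5/6)}{6}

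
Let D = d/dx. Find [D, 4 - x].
-1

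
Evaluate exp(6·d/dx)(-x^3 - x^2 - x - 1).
- x^{3} - 19 x^{2} - 121 x - 259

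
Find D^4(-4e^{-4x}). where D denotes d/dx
- 1024 e^{- 4 x}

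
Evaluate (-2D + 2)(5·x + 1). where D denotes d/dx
10 x - 8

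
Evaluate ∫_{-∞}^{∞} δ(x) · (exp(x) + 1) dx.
2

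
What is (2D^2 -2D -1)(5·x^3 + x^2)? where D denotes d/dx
- 5 x^{3} - 31 x^{2} + 56 x + 4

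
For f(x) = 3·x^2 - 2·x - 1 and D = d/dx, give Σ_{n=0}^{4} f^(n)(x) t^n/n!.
3 t^{2} + 2 t \left(3 x - 1\right) + 3 x^{2} - 2 x - 1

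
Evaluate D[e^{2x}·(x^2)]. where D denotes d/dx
2 x \left(x + 1\right) e^{2 x}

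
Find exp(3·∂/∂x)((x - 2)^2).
x^{2} + 2 x + 1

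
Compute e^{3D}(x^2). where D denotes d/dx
x^{2} + 6 x + 9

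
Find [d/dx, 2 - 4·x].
-4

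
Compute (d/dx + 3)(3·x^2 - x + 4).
9 x^{2} + 3 x + 11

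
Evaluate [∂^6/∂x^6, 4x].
24\frac{d^{5}}{dx^{5}}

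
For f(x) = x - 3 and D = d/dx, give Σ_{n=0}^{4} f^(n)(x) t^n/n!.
t + x - 3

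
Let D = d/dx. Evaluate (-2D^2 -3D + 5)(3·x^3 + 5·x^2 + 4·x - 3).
15 x^{3} - 2 x^{2} - 46 x - 47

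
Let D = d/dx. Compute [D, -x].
-1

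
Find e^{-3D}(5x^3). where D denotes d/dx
5 x^{3} - 45 x^{2} + 135 x - 135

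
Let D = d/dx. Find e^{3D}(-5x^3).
- 5 x^{3} - 45 x^{2} - 135 x - 135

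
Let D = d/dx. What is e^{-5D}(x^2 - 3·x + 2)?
x^{2} - 13 x + 42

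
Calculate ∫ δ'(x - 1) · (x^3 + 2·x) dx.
-5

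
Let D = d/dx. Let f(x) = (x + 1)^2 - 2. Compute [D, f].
2 x + 2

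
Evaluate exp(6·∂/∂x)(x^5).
x^{5} + 30 x^{4} + 360 x^{3} + 2160 x^{2} + 6480 x + 7776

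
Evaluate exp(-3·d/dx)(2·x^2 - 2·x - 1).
2 x^{2} - 14 x + 23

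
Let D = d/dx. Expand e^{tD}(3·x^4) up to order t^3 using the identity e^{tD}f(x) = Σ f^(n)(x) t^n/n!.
3 x \left(4 t^{3} + 6 t^{2} x + 4 t x^{2} + x^{3}\right)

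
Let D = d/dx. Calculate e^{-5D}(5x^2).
5 x^{2} - 50 x + 125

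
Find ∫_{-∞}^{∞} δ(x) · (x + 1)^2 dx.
1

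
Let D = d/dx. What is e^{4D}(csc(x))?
\csc{\left(x + 4 \right)}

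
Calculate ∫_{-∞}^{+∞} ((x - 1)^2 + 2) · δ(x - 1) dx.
2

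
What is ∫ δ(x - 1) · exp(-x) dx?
e^{-1}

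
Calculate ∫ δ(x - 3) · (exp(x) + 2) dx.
2 + e^{3}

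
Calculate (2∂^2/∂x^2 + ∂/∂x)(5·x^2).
10 x + 20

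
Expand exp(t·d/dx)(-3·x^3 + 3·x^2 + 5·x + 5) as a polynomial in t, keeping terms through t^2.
t^{2} \left(3 - 9 x\right) + t \left(- 9 x^{2} + 6 x + 5\right) - 3 x^{3} + 3 x^{2} + 5 x + 5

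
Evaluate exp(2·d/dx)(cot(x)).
\cot{\left(x + 2 \right)}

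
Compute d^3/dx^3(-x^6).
- 120 x^{3}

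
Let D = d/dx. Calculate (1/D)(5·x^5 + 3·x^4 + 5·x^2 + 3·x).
\frac{5 x^{6}}{6} + \frac{3 x^{5}}{5} + \frac{5 x^{3}}{3} + \frac{3 x^{2}}{2}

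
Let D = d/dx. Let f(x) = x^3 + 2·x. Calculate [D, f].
3 x^{2} + 2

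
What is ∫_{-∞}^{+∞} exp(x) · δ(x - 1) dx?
e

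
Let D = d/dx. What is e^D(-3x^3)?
- 3 x^{3} - 9 x^{2} - 9 x - 3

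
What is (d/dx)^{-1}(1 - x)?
- \frac{x^{2}}{2} + x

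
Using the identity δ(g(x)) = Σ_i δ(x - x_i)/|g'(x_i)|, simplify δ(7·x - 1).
\frac{\delta(x - 1/7)}{7}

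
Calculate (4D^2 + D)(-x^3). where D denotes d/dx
3 x \left(- x - 8\right)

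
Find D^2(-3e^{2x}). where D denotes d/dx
- 12 e^{2 x}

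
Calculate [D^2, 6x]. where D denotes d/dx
12D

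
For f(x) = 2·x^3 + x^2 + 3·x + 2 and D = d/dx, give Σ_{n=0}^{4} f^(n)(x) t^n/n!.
2 t^{3} + t^{2} \left(6 x + 1\right) + t \left(6 x^{2} + 2 x + 3\right) + 2 x^{3} + x^{2} + 3 x + 2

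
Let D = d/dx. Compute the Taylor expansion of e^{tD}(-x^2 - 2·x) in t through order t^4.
- t^{2} - 2 t \left(x + 1\right) - x^{2} - 2 x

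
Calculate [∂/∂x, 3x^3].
9 x^{2}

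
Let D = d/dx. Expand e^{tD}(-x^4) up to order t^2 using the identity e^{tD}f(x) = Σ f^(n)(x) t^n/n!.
x^{2} \left(- 6 t^{2} - 4 t x - x^{2}\right)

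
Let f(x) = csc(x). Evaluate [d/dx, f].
- \cot{\left(x \right)} \csc{\left(x \right)}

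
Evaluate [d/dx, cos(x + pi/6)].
- \sin{\left(x + \frac{\pi}{6} \right)}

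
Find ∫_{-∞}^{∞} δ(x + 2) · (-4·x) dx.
8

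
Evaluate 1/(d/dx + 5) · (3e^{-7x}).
- \frac{3 e^{- 7 x}}{2}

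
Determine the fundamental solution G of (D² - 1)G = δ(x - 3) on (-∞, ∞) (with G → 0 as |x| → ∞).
-\frac{e^{-|x - 3|}}{2}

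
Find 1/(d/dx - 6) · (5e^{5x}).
- 5 e^{5 x}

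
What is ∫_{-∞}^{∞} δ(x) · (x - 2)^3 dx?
-8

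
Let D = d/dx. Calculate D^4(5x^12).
59400 x^{8}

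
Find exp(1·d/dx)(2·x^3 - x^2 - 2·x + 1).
x \left(2 x^{2} + 5 x + 2\right)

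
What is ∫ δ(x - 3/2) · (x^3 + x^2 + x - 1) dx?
\frac{49}{8}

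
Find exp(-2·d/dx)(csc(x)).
\csc{\left(x - 2 \right)}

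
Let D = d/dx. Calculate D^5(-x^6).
- 720 x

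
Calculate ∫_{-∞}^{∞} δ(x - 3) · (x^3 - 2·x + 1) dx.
22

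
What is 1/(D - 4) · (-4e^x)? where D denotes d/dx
\frac{4 e^{x}}{3}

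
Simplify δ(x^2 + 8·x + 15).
\frac{\delta(x + 5) + \delta(x + 3)}{2}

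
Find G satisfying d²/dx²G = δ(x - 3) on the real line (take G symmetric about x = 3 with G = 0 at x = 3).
\frac{|x - 3|}{2}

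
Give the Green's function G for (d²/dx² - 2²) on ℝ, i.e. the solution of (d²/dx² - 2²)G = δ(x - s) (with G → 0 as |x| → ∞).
-\frac{e^{-2|x-s|}}{4}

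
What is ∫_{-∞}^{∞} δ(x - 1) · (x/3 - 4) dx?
- \frac{11}{3}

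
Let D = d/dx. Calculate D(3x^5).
15 x^{4}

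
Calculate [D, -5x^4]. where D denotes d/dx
- 20 x^{3}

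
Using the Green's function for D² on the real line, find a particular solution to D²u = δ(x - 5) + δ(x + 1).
\frac{|x - 5|}{2} + \frac{|x + 1|}{2}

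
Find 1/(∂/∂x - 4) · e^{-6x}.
- \frac{e^{- 6 x}}{10}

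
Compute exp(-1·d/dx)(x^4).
x^{4} - 4 x^{3} + 6 x^{2} - 4 x + 1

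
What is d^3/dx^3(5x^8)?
1680 x^{5}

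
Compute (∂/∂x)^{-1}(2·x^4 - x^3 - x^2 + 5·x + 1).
\frac{2 x^{5}}{5} - \frac{x^{4}}{4} - \frac{x^{3}}{3} + \frac{5 x^{2}}{2} + x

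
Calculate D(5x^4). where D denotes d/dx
20 x^{3}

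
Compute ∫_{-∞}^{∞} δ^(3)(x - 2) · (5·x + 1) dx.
0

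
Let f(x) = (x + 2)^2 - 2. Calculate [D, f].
2 x + 4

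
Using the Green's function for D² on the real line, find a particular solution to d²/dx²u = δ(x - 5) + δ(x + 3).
\frac{|x - 5|}{2} + \frac{|x + 3|}{2}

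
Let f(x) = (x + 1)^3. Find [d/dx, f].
3 \left(x + 1\right)^{2}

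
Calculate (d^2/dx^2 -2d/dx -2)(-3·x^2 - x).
6 x^{2} + 14 x - 4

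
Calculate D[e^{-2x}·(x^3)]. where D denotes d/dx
x^{2} \left(3 - 2 x\right) e^{- 2 x}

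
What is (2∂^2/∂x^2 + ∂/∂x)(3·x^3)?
9 x \left(x + 4\right)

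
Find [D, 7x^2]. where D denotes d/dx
14 x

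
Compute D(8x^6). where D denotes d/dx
48 x^{5}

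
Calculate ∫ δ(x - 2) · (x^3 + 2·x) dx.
12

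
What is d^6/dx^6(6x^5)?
0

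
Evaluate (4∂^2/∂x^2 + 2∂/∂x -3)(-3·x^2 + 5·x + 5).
9 x^{2} - 27 x - 29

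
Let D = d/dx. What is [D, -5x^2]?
- 10 x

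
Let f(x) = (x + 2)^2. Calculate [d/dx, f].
2 x + 4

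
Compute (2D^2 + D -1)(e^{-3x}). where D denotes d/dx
14 e^{- 3 x}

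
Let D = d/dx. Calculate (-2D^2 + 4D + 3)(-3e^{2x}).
- 9 e^{2 x}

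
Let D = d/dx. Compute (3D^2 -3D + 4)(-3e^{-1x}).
- 30 e^{- x}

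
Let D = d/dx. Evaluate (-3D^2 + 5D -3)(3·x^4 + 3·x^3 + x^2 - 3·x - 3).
- 9 x^{4} + 51 x^{3} - 66 x^{2} - 35 x - 12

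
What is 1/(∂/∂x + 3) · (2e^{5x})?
\frac{e^{5 x}}{4}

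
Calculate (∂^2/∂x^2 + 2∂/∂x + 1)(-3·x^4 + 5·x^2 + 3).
- 3 x^{4} - 24 x^{3} - 31 x^{2} + 20 x + 13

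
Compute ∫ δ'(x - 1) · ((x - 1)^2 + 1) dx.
0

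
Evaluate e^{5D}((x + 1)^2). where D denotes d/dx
x^{2} + 12 x + 36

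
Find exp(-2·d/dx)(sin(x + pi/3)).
\sin{\left(x - 2 + \frac{\pi}{3} \right)}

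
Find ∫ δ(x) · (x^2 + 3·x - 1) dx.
-1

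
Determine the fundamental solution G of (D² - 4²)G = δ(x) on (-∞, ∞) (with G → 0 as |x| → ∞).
-\frac{e^{-4|x|}}{8}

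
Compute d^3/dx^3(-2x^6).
- 240 x^{3}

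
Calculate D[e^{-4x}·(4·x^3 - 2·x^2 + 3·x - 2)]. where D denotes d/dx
\left(- 16 x^{3} + 20 x^{2} - 16 x + 11\right) e^{- 4 x}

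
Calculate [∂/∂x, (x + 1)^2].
2 x + 2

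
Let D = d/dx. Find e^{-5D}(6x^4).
6 x^{4} - 120 x^{3} + 900 x^{2} - 3000 x + 3750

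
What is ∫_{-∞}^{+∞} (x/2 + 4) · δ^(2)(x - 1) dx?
0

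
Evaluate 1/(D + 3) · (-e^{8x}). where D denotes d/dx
- \frac{e^{8 x}}{11}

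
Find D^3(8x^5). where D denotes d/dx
480 x^{2}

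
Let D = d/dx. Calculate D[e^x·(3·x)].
3 \left(x + 1\right) e^{x}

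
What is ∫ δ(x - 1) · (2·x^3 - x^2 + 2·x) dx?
3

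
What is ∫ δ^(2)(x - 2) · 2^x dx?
4 \log{\left(2 \right)}^{2}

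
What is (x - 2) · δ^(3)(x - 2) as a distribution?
-3\delta^{(2)}(x - 2)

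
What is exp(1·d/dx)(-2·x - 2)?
- 2 x - 4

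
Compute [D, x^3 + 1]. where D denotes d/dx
3 x^{2}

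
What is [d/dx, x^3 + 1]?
3 x^{2}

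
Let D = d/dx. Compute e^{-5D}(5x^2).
5 x^{2} - 50 x + 125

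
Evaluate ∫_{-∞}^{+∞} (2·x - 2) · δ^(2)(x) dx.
0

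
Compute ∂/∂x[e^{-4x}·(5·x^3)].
x^{2} \left(15 - 20 x\right) e^{- 4 x}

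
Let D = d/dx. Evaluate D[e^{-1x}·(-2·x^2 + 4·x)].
2 \left(x^{2} - 4 x + 2\right) e^{- x}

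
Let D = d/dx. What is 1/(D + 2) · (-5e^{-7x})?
e^{- 7 x}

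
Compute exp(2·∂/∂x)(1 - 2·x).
- 2 x - 3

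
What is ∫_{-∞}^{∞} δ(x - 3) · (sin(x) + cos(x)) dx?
\cos{\left(3 \right)} + \sin{\left(3 \right)}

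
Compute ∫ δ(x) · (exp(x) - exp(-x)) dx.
0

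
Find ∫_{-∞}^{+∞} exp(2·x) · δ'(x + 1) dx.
- \frac{2}{e^{2}}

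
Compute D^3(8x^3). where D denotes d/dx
48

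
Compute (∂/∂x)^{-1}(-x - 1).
- \frac{x^{2}}{2} - x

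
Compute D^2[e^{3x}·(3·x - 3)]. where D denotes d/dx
\left(27 x - 9\right) e^{3 x}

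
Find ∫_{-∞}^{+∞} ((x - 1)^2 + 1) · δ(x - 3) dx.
5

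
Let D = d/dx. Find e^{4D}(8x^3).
8 x^{3} + 96 x^{2} + 384 x + 512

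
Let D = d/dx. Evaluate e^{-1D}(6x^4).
6 x^{4} - 24 x^{3} + 36 x^{2} - 24 x + 6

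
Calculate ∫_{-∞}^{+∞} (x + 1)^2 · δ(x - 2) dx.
9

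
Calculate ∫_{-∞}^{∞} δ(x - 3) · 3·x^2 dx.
27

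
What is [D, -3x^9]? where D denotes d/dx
- 27 x^{8}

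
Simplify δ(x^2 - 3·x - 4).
\frac{\delta(x + 1) + \delta(x - 4)}{5}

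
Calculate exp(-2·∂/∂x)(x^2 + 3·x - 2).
x^{2} - x - 4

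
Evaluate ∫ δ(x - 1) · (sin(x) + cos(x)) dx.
\cos{\left(1 \right)} + \sin{\left(1 \right)}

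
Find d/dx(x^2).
2 x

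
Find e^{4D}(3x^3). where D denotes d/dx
3 x^{3} + 36 x^{2} + 144 x + 192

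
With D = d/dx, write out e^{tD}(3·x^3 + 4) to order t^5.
3 t^{3} + 9 t^{2} x + 9 t x^{2} + 3 x^{3} + 4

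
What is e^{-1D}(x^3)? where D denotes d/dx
x^{3} - 3 x^{2} + 3 x - 1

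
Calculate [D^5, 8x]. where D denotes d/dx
40D^{4}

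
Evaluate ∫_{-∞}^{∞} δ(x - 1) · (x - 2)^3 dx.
-1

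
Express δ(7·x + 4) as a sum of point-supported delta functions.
\frac{\delta(x + 4/7)}{7}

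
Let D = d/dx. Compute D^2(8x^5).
160 x^{3}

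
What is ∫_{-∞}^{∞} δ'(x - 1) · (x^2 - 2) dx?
-2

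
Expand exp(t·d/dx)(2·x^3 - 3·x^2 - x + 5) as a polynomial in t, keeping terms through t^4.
2 t^{3} + t^{2} \left(6 x - 3\right) - t \left(- 6 x^{2} + 6 x + 1\right) + 2 x^{3} - 3 x^{2} - x + 5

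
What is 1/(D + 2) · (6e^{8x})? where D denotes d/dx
\frac{3 e^{8 x}}{5}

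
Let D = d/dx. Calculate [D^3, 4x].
12D^{2}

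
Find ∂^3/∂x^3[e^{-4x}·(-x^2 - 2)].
8 \left(8 x^{2} - 12 x + 19\right) e^{- 4 x}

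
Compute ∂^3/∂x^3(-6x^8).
- 2016 x^{5}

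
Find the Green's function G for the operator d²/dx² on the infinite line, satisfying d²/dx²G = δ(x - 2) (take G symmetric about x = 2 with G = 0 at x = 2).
\frac{|x - 2|}{2}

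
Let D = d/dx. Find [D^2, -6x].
-12D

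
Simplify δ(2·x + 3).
\frac{\delta(x + 3/2)}{2}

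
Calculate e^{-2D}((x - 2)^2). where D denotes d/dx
x^{2} - 8 x + 16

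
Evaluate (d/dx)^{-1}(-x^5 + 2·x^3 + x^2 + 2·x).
- \frac{x^{6}}{6} + \frac{x^{4}}{2} + \frac{x^{3}}{3} + x^{2}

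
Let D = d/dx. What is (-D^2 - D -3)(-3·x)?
9 x + 3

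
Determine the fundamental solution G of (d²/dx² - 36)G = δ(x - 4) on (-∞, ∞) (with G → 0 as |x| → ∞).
-\frac{e^{-6|x - 4|}}{12}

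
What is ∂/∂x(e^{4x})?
4 e^{4 x}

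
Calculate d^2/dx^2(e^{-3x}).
9 e^{- 3 x}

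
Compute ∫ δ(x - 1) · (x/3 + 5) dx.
\frac{16}{3}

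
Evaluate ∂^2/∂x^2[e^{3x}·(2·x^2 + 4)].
\left(18 x^{2} + 24 x + 40\right) e^{3 x}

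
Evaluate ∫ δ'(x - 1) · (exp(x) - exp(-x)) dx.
- 2 \cosh{\left(1 \right)}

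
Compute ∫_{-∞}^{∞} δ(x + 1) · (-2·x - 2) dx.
0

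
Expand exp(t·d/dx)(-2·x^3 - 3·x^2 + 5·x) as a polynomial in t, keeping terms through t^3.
- 2 t^{3} - t^{2} \left(6 x + 3\right) - t \left(6 x^{2} + 6 x - 5\right) - 2 x^{3} - 3 x^{2} + 5 x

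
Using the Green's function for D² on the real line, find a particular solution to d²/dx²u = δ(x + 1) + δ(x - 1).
\frac{|x + 1|}{2} + \frac{|x - 1|}{2}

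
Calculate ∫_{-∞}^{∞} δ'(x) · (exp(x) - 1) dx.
-1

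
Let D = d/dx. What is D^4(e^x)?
e^{x}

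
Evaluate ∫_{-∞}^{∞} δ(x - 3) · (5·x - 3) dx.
12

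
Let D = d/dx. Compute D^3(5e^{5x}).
625 e^{5 x}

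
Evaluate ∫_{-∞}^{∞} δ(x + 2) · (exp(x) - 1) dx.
-1 + e^{-2}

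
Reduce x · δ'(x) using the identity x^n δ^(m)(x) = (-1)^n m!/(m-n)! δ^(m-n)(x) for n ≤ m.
-\delta(x)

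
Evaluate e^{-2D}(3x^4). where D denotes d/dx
3 x^{4} - 24 x^{3} + 72 x^{2} - 96 x + 48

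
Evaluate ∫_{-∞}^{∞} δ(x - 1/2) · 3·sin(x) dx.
3 \sin{\left(\frac{1}{2} \right)}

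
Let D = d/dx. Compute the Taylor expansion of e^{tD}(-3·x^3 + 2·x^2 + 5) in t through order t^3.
- 3 t^{3} - t^{2} \left(9 x - 2\right) - t x \left(9 x - 4\right) - 3 x^{3} + 2 x^{2} + 5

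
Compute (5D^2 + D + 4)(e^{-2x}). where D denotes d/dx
22 e^{- 2 x}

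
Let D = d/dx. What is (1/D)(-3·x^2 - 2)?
- x^{3} - 2 x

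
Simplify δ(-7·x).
\frac{\delta(x)}{7}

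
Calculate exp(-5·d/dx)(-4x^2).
- 4 x^{2} + 40 x - 100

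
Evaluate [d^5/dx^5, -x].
-5\frac{d^{4}}{dx^{4}}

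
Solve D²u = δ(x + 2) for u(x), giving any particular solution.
\frac{|x + 2|}{2}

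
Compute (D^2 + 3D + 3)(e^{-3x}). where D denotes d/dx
3 e^{- 3 x}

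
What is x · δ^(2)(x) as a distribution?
-2\delta'(x)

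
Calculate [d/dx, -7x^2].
- 14 x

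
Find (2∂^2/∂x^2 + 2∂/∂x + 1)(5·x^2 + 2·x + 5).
5 x^{2} + 22 x + 29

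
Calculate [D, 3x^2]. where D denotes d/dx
6 x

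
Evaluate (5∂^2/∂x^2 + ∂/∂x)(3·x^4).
12 x^{2} \left(x + 15\right)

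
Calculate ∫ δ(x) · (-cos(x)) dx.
-1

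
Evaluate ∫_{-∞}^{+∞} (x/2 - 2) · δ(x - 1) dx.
- \frac{3}{2}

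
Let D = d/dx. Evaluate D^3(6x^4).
144 x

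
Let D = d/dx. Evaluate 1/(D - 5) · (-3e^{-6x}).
\frac{3 e^{- 6 x}}{11}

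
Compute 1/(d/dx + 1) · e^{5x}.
\frac{e^{5 x}}{6}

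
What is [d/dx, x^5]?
5 x^{4}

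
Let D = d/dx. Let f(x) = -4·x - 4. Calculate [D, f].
-4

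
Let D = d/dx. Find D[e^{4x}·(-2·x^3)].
x^{2} \left(- 8 x - 6\right) e^{4 x}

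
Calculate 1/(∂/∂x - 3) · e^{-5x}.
- \frac{e^{- 5 x}}{8}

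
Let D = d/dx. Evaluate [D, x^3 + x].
3 x^{2} + 1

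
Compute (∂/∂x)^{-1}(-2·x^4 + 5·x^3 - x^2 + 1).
- \frac{2 x^{5}}{5} + \frac{5 x^{4}}{4} - \frac{x^{3}}{3} + x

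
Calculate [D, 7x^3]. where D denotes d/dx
21 x^{2}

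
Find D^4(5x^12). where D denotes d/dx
59400 x^{8}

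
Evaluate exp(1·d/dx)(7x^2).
7 x^{2} + 14 x + 7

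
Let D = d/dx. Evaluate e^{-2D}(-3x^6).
- 3 x^{6} + 36 x^{5} - 180 x^{4} + 480 x^{3} - 720 x^{2} + 576 x - 192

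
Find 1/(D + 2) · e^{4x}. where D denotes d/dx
\frac{e^{4 x}}{6}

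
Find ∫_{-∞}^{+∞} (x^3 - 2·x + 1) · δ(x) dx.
1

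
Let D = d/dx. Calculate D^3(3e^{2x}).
24 e^{2 x}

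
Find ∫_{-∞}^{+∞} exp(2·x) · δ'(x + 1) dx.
- \frac{2}{e^{2}}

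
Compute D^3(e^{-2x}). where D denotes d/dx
- 8 e^{- 2 x}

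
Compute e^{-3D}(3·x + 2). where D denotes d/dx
3 x - 7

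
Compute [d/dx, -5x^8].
- 40 x^{7}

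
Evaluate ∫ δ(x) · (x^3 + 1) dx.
1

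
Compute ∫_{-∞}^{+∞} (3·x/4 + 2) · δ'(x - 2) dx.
- \frac{3}{4}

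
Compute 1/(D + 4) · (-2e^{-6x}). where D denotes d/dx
e^{- 6 x}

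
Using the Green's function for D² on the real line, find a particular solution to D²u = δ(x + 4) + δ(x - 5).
\frac{|x + 4|}{2} + \frac{|x - 5|}{2}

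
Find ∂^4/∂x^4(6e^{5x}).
3750 e^{5 x}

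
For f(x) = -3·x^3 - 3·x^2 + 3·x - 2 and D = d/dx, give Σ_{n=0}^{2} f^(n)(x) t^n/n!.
- t^{2} \left(9 x + 3\right) - 3 t \left(3 x^{2} + 2 x - 1\right) - 3 x^{3} - 3 x^{2} + 3 x - 2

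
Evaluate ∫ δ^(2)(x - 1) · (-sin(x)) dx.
\sin{\left(1 \right)}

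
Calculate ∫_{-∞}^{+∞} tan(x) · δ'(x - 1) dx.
- \tan^{2}{\left(1 \right)} - 1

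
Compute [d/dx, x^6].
6 x^{5}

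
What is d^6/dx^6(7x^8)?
141120 x^{2}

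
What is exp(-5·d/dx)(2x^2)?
2 x^{2} - 20 x + 50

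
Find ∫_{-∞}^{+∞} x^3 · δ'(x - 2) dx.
-12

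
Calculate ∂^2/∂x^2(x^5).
20 x^{3}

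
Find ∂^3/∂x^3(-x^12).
- 1320 x^{9}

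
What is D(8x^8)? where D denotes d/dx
64 x^{7}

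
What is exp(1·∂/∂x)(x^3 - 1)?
x \left(x^{2} + 3 x + 3\right)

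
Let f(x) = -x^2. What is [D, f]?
- 2 x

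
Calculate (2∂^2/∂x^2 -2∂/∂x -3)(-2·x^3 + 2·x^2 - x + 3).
6 x^{3} + 6 x^{2} - 29 x + 1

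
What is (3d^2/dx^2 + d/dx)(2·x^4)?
8 x^{2} \left(x + 9\right)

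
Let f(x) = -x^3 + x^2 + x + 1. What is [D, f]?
- 3 x^{2} + 2 x + 1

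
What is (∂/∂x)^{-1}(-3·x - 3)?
- \frac{3 x^{2}}{2} - 3 x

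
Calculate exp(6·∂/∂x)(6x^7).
6 x^{7} + 252 x^{6} + 4536 x^{5} + 45360 x^{4} + 272160 x^{3} + 979776 x^{2} + 1959552 x + 1679616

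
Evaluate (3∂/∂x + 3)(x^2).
3 x \left(x + 2\right)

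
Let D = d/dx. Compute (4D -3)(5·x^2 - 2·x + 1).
- 15 x^{2} + 46 x - 11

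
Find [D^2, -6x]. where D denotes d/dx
-12D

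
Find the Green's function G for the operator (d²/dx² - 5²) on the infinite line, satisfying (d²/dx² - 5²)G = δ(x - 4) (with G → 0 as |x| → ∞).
-\frac{e^{-5|x - 4|}}{10}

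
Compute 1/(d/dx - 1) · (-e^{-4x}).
\frac{e^{- 4 x}}{5}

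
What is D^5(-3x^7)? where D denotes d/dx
- 7560 x^{2}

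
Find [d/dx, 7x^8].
56 x^{7}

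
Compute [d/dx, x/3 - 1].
\frac{1}{3}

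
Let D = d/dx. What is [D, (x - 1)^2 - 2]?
2 x - 2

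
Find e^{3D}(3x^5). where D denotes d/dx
3 x^{5} + 45 x^{4} + 270 x^{3} + 810 x^{2} + 1215 x + 729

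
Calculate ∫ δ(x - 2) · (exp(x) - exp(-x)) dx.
2 \sinh{\left(2 \right)}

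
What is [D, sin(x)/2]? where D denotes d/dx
\frac{\cos{\left(x \right)}}{2}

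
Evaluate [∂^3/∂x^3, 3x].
9\frac{d^{2}}{dx^{2}}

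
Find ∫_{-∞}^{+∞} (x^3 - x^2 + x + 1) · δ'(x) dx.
-1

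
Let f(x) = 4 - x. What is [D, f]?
-1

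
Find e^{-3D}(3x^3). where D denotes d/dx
3 x^{3} - 27 x^{2} + 81 x - 81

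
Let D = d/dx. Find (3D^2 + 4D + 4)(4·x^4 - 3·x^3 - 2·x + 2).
2 x \left(8 x^{3} + 26 x^{2} + 54 x - 31\right)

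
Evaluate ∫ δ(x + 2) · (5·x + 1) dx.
-9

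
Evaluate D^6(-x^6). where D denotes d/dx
-720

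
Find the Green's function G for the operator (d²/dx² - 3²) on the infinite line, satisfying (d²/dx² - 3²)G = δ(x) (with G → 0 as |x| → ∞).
-\frac{e^{-3|x|}}{6}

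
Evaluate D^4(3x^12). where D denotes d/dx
35640 x^{8}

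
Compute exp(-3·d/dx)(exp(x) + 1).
e^{x - 3} + 1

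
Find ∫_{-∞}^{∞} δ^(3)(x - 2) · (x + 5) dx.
0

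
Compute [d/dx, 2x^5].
10 x^{4}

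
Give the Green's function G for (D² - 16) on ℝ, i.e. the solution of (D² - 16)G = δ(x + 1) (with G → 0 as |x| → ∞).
-\frac{e^{-4|x + 1|}}{8}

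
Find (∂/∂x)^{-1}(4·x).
2 x^{2}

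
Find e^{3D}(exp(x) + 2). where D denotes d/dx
e^{x + 3} + 2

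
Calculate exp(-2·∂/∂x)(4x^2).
4 x^{2} - 16 x + 16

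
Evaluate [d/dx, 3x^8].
24 x^{7}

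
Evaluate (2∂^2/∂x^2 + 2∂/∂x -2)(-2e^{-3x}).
- 20 e^{- 3 x}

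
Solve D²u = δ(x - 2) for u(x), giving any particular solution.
\frac{|x - 2|}{2}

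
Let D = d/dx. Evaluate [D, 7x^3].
21 x^{2}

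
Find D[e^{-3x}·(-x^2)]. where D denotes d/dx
x \left(3 x - 2\right) e^{- 3 x}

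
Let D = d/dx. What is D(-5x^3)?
- 15 x^{2}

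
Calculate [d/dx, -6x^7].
- 42 x^{6}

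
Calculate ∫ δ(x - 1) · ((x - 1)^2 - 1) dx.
-1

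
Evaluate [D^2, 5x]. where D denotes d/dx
10D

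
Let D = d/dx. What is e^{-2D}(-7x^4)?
- 7 x^{4} + 56 x^{3} - 168 x^{2} + 224 x - 112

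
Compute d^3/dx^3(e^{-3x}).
- 27 e^{- 3 x}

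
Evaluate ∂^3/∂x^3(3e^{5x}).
375 e^{5 x}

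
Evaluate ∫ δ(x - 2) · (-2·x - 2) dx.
-6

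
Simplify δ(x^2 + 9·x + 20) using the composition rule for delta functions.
\frac{\delta(x + 5) + \delta(x + 4)}{1}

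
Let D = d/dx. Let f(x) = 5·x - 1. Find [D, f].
5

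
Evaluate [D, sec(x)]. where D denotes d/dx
\tan{\left(x \right)} \sec{\left(x \right)}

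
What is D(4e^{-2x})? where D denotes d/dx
- 8 e^{- 2 x}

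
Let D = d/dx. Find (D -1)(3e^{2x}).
3 e^{2 x}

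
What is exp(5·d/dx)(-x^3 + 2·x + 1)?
- x^{3} - 15 x^{2} - 73 x - 114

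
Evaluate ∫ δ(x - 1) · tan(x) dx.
\tan{\left(1 \right)}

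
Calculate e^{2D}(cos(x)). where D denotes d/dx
\cos{\left(x + 2 \right)}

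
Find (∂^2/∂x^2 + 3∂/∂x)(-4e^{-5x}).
- 40 e^{- 5 x}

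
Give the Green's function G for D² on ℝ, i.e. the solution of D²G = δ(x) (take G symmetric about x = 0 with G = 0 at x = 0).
\frac{|x|}{2}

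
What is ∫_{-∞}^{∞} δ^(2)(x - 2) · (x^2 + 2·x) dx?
2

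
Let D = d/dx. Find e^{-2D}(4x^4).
4 x^{4} - 32 x^{3} + 96 x^{2} - 128 x + 64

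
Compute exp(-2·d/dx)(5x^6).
5 x^{6} - 60 x^{5} + 300 x^{4} - 800 x^{3} + 1200 x^{2} - 960 x + 320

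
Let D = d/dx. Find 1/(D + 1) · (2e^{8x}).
\frac{2 e^{8 x}}{9}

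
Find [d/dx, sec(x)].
\tan{\left(x \right)} \sec{\left(x \right)}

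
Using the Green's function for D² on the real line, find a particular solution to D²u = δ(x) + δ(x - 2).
\frac{|x|}{2} + \frac{|x - 2|}{2}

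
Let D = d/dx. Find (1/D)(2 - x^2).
- \frac{x^{3}}{3} + 2 x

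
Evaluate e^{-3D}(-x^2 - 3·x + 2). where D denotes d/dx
- x^{2} + 3 x + 2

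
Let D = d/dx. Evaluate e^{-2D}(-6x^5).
- 6 x^{5} + 60 x^{4} - 240 x^{3} + 480 x^{2} - 480 x + 192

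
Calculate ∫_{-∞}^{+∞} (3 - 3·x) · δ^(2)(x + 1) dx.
0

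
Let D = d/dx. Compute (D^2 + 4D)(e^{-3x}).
- 3 e^{- 3 x}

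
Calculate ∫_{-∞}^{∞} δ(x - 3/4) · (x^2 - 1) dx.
- \frac{7}{16}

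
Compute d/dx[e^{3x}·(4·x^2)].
4 x \left(3 x + 2\right) e^{3 x}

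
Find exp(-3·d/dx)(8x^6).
8 x^{6} - 144 x^{5} + 1080 x^{4} - 4320 x^{3} + 9720 x^{2} - 11664 x + 5832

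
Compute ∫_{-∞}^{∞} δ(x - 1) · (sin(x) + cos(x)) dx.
\cos{\left(1 \right)} + \sin{\left(1 \right)}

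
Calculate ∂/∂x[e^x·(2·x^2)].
2 x \left(x + 2\right) e^{x}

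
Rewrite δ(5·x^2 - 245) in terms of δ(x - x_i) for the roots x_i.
\frac{\delta(x - 7) + \delta(x + 7)}{70}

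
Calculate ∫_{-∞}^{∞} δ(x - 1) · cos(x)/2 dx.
\frac{\cos{\left(1 \right)}}{2}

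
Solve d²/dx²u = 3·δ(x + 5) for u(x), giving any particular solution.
\frac{3|x + 5|}{2}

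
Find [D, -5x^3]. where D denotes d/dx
- 15 x^{2}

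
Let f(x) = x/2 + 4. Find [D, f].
\frac{1}{2}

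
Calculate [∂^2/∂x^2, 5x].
10\frac{d}{dx}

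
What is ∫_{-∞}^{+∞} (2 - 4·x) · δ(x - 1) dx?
-2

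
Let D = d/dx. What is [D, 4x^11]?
44 x^{10}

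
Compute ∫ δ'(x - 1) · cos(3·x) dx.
3 \sin{\left(3 \right)}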